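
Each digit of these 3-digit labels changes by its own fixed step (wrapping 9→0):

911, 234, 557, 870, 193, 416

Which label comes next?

First digit — +3 each step, mod 10: 9, 2, 5, 8, 1, 4 → 7.
Second digit — +2 each step, mod 10: 1, 3, 5, 7, 9, 1 → 3.
Third digit: +3 each step, mod 10; 1, 4, 7, 0, 3, 6 → 9.
Combining the parts gives 739.

739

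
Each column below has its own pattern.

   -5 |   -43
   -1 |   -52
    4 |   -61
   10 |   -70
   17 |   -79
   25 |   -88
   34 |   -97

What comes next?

44  -106

For the first component, differences are 4, 5, 6, … (increasing by 1 each time): -5, -1, 4, 10, 17, 25, 34 → 44.
Second component goes -43, -52, -61, -70, -79, -88, -97 → -106 (−9 each step).
Putting it together: 44  -106.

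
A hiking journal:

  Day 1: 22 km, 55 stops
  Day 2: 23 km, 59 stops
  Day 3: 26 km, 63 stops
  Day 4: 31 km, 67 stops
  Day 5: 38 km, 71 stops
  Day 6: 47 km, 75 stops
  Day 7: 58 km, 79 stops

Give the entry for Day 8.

71 km, 83 stops

Km: differences are 1, 3, 5, … (increasing by 2 each time), so 22, 23, 26, 31, 38, 47, 58 → 71.
Stops: 55, 59, 63, 67, 71, 75, 79 → 83 (+4 each step).
Combining the parts gives 71 km, 83 stops.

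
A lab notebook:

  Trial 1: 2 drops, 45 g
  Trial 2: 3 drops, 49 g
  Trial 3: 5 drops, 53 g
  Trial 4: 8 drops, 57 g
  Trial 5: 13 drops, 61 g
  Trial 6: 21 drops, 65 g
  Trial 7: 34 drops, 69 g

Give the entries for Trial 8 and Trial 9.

Drops: each term is the sum of the two before it, so 2, 3, 5, 8, 13, 21, 34 → 55 → 89.
G: 45, 49, 53, 57, 61, 65, 69 → 73 → 77 (+4 each step).
So the next two records are 55 drops, 73 g and 89 drops, 77 g.

55 drops, 73 g; 89 drops, 77 g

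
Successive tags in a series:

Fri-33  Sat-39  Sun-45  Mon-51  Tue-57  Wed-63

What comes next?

Day: Fri, Sat, Sun, Mon, Tue, Wed → Thu (runs through the weekdays Mon→Sun).
Second component: +6 each step; 33, 39, 45, 51, 57, 63 → 69.
Combining the parts gives Thu-69.

Thu-69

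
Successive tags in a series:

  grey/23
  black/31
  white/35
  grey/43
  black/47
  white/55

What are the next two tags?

Shade: repeats grey → black → white; grey, black, white, grey, black, white → grey → black.
Second component goes 23, 31, 35, 43, 47, 55 → 59 → 67 (alternating steps +8, +4, +8, +4, …).
Putting the parts together: grey/59 and then black/67.

grey/59, black/67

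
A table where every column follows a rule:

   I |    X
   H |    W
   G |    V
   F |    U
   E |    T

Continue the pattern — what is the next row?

D  S

First letter: I, H, G, F, E → D (letters move back 1 place in the alphabet).
Second letter goes X, W, V, U, T → S (letters move back 1 place in the alphabet).
So the next row is D  S.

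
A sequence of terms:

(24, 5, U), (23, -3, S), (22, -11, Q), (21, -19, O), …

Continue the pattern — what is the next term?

(20, -27, M)

For the first part, −1 each step: 24, 23, 22, 21 → 20.
Second part: −8 each step; 5, -3, -11, -19 → -27.
Letter goes U, S, Q, O → M (letters move back 2 places in the alphabet).
So the next term is (20, -27, M).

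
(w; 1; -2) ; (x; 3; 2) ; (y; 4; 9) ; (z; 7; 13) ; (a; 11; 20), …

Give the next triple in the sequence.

Letter: letters move forward 1 place in the alphabet, wrapping Z→A, so w, x, y, z, a → b.
For the second component, each term is the sum of the two before it: 1, 3, 4, 7, 11 → 18.
For the third component, alternating steps +4, +7, +4, +7, …: -2, 2, 9, 13, 20 → 24.
Combining the parts gives (b; 18; 24).

(b; 18; 24)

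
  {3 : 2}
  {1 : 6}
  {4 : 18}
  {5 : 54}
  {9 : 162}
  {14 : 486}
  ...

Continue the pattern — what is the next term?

First component: each term is the sum of the two before it, so 3, 1, 4, 5, 9, 14 → 23.
Second component: 2, 6, 18, 54, 162, 486 → 1458 (×3 each step).
So the next term is {23 : 1458}.

{23 : 1458}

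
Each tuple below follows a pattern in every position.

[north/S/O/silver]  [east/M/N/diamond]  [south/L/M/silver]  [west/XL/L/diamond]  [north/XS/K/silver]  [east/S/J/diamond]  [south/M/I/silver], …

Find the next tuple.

Direction — repeats north → east → south → west: north, east, south, west, north, east, south → west.
Size: repeats S → M → L → XL → XS, so S, M, L, XL, XS, S, M → L.
Letter: O, N, M, L, K, J, I → H (letters move back 1 place in the alphabet).
For the rank, alternates silver ↔ diamond: silver, diamond, silver, diamond, silver, diamond, silver → diamond.
Putting it together: [west/L/H/diamond].

[west/L/H/diamond]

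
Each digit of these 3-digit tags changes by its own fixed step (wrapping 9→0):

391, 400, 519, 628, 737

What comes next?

First digit — +1 each step, mod 10: 3, 4, 5, 6, 7 → 8.
Second digit: +1 each step, mod 10, so 9, 0, 1, 2, 3 → 4.
Third digit — −1 each step, mod 10: 1, 0, 9, 8, 7 → 6.
Combining the parts gives 846.

846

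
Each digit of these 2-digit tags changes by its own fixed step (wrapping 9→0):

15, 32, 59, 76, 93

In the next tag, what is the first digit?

1

First digit — +2 each step, mod 10: 1, 3, 5, 7, 9 → 1.
Second digit — −3 each step, mod 10: 5, 2, 9, 6, 3 → 0.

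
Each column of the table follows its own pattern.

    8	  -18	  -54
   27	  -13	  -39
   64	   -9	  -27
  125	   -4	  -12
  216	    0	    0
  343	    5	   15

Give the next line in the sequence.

First component: perfect cubes: 2³, 3³, 4³, …; 8, 27, 64, 125, 216, 343 → 512.
Second component: -18, -13, -9, -4, 0, 5 → 9 (alternating steps +5, +4, +5, +4, …).
Third component: always 3 × the second component, so -54, -39, -27, -12, 0, 15 → 27.
Putting it together: 512  9  27.

512  9  27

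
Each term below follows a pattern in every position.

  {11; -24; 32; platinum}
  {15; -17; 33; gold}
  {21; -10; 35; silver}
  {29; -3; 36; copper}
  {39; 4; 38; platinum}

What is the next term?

First entry: 11, 15, 21, 29, 39 → 51 (differences are 4, 6, 8, … (increasing by 2 each time)).
Second entry: -24, -17, -10, -3, 4 → 11 (+7 each step).
Third entry: alternating steps +1, +2, +1, +2, …, so 32, 33, 35, 36, 38 → 39.
Metal — repeats platinum → gold → silver → copper: platinum, gold, silver, copper, platinum → gold.
Putting it together: {51; 11; 39; gold}.

{51; 11; 39; gold}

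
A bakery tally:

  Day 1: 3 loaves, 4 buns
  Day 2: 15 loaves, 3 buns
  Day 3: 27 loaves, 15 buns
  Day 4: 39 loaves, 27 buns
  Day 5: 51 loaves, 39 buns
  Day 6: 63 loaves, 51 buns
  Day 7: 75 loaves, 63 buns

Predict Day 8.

87 loaves, 75 buns

Loaves goes 3, 15, 27, 39, 51, 63, 75 → 87 (+12 each step).
Buns goes 4, 3, 15, 27, 39, 51, 63 → 75 (always the previous value of the loaves).
Putting it together: 87 loaves, 75 buns.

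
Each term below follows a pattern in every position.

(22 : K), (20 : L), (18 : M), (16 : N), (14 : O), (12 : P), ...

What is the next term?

First component: −2 each step; 22, 20, 18, 16, 14, 12 → 10.
Letter goes K, L, M, N, O, P → Q (letters move forward 1 place in the alphabet).
Combining the parts gives (10 : Q).

(10 : Q)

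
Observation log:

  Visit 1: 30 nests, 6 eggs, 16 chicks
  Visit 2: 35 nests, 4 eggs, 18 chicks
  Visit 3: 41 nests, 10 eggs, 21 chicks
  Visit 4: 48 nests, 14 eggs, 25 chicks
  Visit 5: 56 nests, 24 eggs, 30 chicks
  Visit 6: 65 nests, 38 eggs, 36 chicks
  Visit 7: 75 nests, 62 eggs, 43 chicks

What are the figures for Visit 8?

86 nests, 100 eggs, 51 chicks

Nests: differences are 5, 6, 7, … (increasing by 1 each time); 30, 35, 41, 48, 56, 65, 75 → 86.
Eggs — each term is the sum of the two before it: 6, 4, 10, 14, 24, 38, 62 → 100.
Chicks — differences are 2, 3, 4, … (increasing by 1 each time): 16, 18, 21, 25, 30, 36, 43 → 51.
Combining the parts gives 86 nests, 100 eggs, 51 chicks.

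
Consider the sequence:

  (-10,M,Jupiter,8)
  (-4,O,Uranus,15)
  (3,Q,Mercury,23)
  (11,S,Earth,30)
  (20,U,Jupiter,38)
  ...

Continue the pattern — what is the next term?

(30,W,Uranus,45)

First slot: differences are 6, 7, 8, … (increasing by 1 each time), so -10, -4, 3, 11, 20 → 30.
Letter goes M, O, Q, S, U → W (letters move forward 2 places in the alphabet).
Planet — repeats Jupiter → Uranus → Mercury → Earth: Jupiter, Uranus, Mercury, Earth, Jupiter → Uranus.
Fourth slot goes 8, 15, 23, 30, 38 → 45 (alternating steps +7, +8, +7, +8, …).
Combining the parts gives (30,W,Uranus,45).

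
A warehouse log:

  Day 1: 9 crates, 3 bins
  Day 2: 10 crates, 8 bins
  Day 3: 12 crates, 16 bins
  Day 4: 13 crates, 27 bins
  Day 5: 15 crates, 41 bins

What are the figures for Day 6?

Crates: alternating steps +1, +2, +1, +2, …, so 9, 10, 12, 13, 15 → 16.
Bins goes 3, 8, 16, 27, 41 → 58 (differences are 5, 8, 11, … (increasing by 3 each time)).
Putting it together: 16 crates, 58 bins.

16 crates, 58 bins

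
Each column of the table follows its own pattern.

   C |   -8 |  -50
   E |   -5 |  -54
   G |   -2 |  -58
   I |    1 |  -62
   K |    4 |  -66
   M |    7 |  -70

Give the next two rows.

Letter goes C, E, G, I, K, M → O → Q (letters move forward 2 places in the alphabet).
Second component: +3 each step, so -8, -5, -2, 1, 4, 7 → 10 → 13.
Third component: −4 each step, so -50, -54, -58, -62, -66, -70 → -74 → -78.
Putting the parts together: O  10  -74 and then Q  13  -78.

O  10  -74; Q  13  -78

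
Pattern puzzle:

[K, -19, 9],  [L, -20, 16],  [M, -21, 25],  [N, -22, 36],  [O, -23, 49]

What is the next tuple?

Letter goes K, L, M, N, O → P (letters move forward 1 place in the alphabet).
Second value — −1 each step: -19, -20, -21, -22, -23 → -24.
Third value: perfect squares: 3², 4², 5², …, so 9, 16, 25, 36, 49 → 64.
Putting it together: [P, -24, 64].

[P, -24, 64]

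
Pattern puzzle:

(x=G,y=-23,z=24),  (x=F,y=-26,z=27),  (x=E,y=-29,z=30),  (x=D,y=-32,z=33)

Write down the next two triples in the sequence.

(x=C,y=-35,z=36), (x=B,y=-38,z=39)

X goes G, F, E, D → C → B (letters move back 1 place in the alphabet).
Y: -23, -26, -29, -32 → -35 → -38 (−3 each step).
Z — together with the y always sums to 1: 24, 27, 30, 33 → 36 → 39.
So the next two triples are (x=C,y=-35,z=36) and (x=B,y=-38,z=39).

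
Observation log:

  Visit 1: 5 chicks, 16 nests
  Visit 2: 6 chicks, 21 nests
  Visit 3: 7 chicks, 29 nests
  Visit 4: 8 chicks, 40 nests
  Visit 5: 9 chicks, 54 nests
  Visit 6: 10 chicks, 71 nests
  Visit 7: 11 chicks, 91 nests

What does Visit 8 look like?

For the chicks, +1 each step: 5, 6, 7, 8, 9, 10, 11 → 12.
Nests — differences are 5, 8, 11, … (increasing by 3 each time): 16, 21, 29, 40, 54, 71, 91 → 114.
So the next record is 12 chicks, 114 nests.

12 chicks, 114 nests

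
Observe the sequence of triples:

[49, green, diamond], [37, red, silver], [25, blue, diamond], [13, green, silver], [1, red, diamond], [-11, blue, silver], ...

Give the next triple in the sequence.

[-23, green, diamond]

For the first coordinate, −12 each step: 49, 37, 25, 13, 1, -11 → -23.
Colour: green, red, blue, green, red, blue → green (repeats green → red → blue).
Rank — alternates diamond ↔ silver: diamond, silver, diamond, silver, diamond, silver → diamond.
Putting it together: [-23, green, diamond].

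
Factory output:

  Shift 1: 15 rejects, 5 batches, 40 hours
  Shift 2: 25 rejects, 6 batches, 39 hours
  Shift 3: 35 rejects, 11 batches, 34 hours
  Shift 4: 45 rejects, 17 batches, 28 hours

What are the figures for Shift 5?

For the rejects, +10 each step: 15, 25, 35, 45 → 55.
Batches — each term is the sum of the two before it: 5, 6, 11, 17 → 28.
Hours: together with the batches always sums to 45, so 40, 39, 34, 28 → 17.
So the next line is 55 rejects, 28 batches, 17 hours.

55 rejects, 28 batches, 17 hours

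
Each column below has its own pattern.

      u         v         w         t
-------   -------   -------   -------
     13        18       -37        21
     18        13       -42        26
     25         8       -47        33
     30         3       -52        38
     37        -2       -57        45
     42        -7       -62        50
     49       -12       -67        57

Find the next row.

54  -17  -72  62

Column u: alternating steps +5, +7, +5, +7, …, so 13, 18, 25, 30, 37, 42, 49 → 54.
Column v: 18, 13, 8, 3, -2, -7, -12 → -17 (−5 each step).
Column w: -37, -42, -47, -52, -57, -62, -67 → -72 (−5 each step).
Column t: 21, 26, 33, 38, 45, 50, 57 → 62 (always 8 more than the column u).
Combining the parts gives 54  -17  -72  62.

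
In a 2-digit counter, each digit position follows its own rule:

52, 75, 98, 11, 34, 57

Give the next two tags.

First digit: +2 each step, mod 10; 5, 7, 9, 1, 3, 5 → 7 → 9.
Second digit goes 2, 5, 8, 1, 4, 7 → 0 → 3 (+3 each step, mod 10).
Putting the parts together: 70 and then 93.

70 then 93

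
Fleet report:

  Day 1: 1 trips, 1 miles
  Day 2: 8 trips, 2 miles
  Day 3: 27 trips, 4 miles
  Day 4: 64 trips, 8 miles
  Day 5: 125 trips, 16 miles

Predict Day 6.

Trips — perfect cubes: 1³, 2³, 3³, …: 1, 8, 27, 64, 125 → 216.
Miles: ×2 each step, so 1, 2, 4, 8, 16 → 32.
Combining the parts gives 216 trips, 32 miles.

216 trips, 32 miles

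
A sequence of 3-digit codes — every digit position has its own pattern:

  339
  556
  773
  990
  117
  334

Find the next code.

First digit: +2 each step, mod 10, so 3, 5, 7, 9, 1, 3 → 5.
Second digit: +2 each step, mod 10, so 3, 5, 7, 9, 1, 3 → 5.
Third digit: −3 each step, mod 10; 9, 6, 3, 0, 7, 4 → 1.
So the next code is 551.

551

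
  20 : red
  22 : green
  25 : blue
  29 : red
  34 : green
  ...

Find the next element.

40 : blue

First coordinate goes 20, 22, 25, 29, 34 → 40 (differences are 2, 3, 4, … (increasing by 1 each time)).
Colour: red, green, blue, red, green → blue (repeats red → green → blue).
Putting it together: 40 : blue.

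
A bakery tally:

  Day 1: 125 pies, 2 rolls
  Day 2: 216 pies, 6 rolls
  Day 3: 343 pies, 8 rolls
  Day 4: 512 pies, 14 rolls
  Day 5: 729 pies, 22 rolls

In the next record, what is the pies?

Pies: 125, 216, 343, 512, 729 → 1000 (perfect cubes: 5³, 6³, 7³, …).

1000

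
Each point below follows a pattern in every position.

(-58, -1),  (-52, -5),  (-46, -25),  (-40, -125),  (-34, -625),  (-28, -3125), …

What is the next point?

(-22, -15625)

First coordinate — +6 each step: -58, -52, -46, -40, -34, -28 → -22.
Second coordinate — ×5 each step: -1, -5, -25, -125, -625, -3125 → -15625.
So the next point is (-22, -15625).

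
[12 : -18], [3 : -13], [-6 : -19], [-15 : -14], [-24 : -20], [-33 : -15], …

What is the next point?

First slot goes 12, 3, -6, -15, -24, -33 → -42 (−9 each step).
Second slot: -18, -13, -19, -14, -20, -15 → -21 (alternating steps +5, −6, +5, −6, …).
So the next point is [-42 : -21].

[-42 : -21]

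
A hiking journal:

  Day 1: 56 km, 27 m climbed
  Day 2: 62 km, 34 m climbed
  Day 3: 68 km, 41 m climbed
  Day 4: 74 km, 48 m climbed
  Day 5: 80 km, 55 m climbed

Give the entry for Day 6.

Km: 56, 62, 68, 74, 80 → 86 (+6 each step).
M climbed — +7 each step: 27, 34, 41, 48, 55 → 62.
So the next record is 86 km, 62 m climbed.

86 km, 62 m climbed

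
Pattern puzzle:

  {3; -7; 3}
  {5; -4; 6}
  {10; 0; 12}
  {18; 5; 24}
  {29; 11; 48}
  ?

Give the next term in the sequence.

{43; 18; 96}

First coordinate: 3, 5, 10, 18, 29 → 43 (differences are 2, 5, 8, … (increasing by 3 each time)).
Second coordinate goes -7, -4, 0, 5, 11 → 18 (differences are 3, 4, 5, … (increasing by 1 each time)).
Third coordinate: 3, 6, 12, 24, 48 → 96 (×2 each step).
So the next term is {43; 18; 96}.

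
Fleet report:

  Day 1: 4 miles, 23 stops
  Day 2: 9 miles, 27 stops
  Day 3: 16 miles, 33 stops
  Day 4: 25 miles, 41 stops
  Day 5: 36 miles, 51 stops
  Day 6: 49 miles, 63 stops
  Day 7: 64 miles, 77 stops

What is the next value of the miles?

For the miles, perfect squares: 2², 3², 4², …: 4, 9, 16, 25, 36, 49, 64 → 81.

81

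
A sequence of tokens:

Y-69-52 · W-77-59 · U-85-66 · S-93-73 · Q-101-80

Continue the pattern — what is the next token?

Letter goes Y, W, U, S, Q → O (letters move back 2 places in the alphabet).
For the second component, +8 each step: 69, 77, 85, 93, 101 → 109.
Third component — +7 each step: 52, 59, 66, 73, 80 → 87.
Combining the parts gives O-109-87.

O-109-87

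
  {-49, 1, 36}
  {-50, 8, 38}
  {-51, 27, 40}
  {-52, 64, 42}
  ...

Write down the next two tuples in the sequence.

For the first slot, −1 each step: -49, -50, -51, -52 → -53 → -54.
Second slot: 1, 8, 27, 64 → 125 → 216 (perfect cubes: 1³, 2³, 3³, …).
Third slot goes 36, 38, 40, 42 → 44 → 46 (+2 each step).
Putting the parts together: {-53, 125, 44} and then {-54, 216, 46}.

{-53, 125, 44}, {-54, 216, 46}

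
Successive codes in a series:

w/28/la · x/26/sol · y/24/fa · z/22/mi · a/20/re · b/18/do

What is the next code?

c/16/ti

Letter: letters move forward 1 place in the alphabet, wrapping Z→A, so w, x, y, z, a, b → c.
Second component: −2 each step, so 28, 26, 24, 22, 20, 18 → 16.
Note: runs backward through the solfège scale do→ti; la, sol, fa, mi, re, do → ti.
Putting it together: c/16/ti.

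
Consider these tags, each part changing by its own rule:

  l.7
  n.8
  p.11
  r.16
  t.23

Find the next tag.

v.32

Letter goes l, n, p, r, t → v (letters move forward 2 places in the alphabet).
Second component: differences are 1, 3, 5, … (increasing by 2 each time); 7, 8, 11, 16, 23 → 32.
Putting it together: v.32.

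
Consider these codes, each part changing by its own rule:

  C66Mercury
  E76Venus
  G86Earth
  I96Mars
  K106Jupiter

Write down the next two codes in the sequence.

For the letter, letters move forward 2 places in the alphabet: C, E, G, I, K → M → O.
Second component — +10 each step: 66, 76, 86, 96, 106 → 116 → 126.
Planet: runs through the planets Mercury→Neptune, so Mercury, Venus, Earth, Mars, Jupiter → Saturn → Uranus.
So the next two codes are M116Saturn and O126Uranus.

M116Saturn then O126Uranus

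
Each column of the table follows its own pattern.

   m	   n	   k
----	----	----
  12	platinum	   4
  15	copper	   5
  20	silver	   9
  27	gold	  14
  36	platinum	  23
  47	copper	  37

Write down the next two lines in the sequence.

Column m: differences are 3, 5, 7, … (increasing by 2 each time), so 12, 15, 20, 27, 36, 47 → 60 → 75.
Column n — repeats platinum → copper → silver → gold: platinum, copper, silver, gold, platinum, copper → silver → gold.
Column k: 4, 5, 9, 14, 23, 37 → 60 → 97 (each term is the sum of the two before it).
So the next two lines are 60  silver  60 and 75  gold  97.

60  silver  60; 75  gold  97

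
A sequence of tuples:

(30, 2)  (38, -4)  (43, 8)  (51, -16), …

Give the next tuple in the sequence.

(56, 32)

First entry: alternating steps +8, +5, +8, +5, …, so 30, 38, 43, 51 → 56.
Second entry goes 2, -4, 8, -16 → 32 (×(-2) each step).
Putting it together: (56, 32).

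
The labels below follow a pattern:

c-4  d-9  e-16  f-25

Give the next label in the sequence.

g-36

Letter: letters move forward 1 place in the alphabet; c, d, e, f → g.
Second component: perfect squares: 2², 3², 4², …, so 4, 9, 16, 25 → 36.
Putting it together: g-36.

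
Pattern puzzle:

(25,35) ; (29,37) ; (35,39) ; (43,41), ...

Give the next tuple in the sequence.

First slot: 25, 29, 35, 43 → 53 (differences are 4, 6, 8, … (increasing by 2 each time)).
For the second slot, +2 each step: 35, 37, 39, 41 → 43.
Combining the parts gives (53,43).

(53,43)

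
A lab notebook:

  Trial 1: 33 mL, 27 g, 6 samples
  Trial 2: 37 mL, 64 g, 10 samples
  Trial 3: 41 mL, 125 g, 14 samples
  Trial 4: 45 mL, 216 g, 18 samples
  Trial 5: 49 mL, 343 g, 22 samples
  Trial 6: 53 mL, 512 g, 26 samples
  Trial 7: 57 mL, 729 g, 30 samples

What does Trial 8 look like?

61 mL, 1000 g, 34 samples

ML — +4 each step: 33, 37, 41, 45, 49, 53, 57 → 61.
For the g, perfect cubes: 3³, 4³, 5³, …: 27, 64, 125, 216, 343, 512, 729 → 1000.
Samples — +4 each step: 6, 10, 14, 18, 22, 26, 30 → 34.
Combining the parts gives 61 mL, 1000 g, 34 samples.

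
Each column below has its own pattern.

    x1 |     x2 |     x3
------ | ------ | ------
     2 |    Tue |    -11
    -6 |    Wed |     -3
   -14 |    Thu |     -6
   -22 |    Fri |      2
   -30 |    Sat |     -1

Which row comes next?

-38  Sun  7

Column x1: 2, -6, -14, -22, -30 → -38 (−8 each step).
Column x2: runs through the weekdays Mon→Sun, so Tue, Wed, Thu, Fri, Sat → Sun.
Column x3 — alternating steps +8, −3, +8, −3, …: -11, -3, -6, 2, -1 → 7.
So the next row is -38  Sun  7.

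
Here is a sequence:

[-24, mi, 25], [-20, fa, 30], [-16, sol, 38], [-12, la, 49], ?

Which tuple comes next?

First part: -24, -20, -16, -12 → -8 (+4 each step).
Note goes mi, fa, sol, la → ti (runs through the solfège scale do→ti).
Third part: differences are 5, 8, 11, … (increasing by 3 each time); 25, 30, 38, 49 → 63.
So the next tuple is [-8, ti, 63].

[-8, ti, 63]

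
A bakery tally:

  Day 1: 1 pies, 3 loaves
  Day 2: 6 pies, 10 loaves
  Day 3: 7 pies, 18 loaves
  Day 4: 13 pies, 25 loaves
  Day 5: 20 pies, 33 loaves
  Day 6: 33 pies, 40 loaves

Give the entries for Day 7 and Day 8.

53 pies, 48 loaves; 86 pies, 55 loaves

For the pies, each term is the sum of the two before it: 1, 6, 7, 13, 20, 33 → 53 → 86.
Loaves: alternating steps +7, +8, +7, +8, …, so 3, 10, 18, 25, 33, 40 → 48 → 55.
So the next two records are 53 pies, 48 loaves and 86 pies, 55 loaves.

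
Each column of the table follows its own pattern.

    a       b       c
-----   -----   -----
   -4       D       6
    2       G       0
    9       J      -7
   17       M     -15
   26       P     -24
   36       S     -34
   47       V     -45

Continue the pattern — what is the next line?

59  Y  -57

For the column a, differences are 6, 7, 8, … (increasing by 1 each time): -4, 2, 9, 17, 26, 36, 47 → 59.
Column b — letters move forward 3 places in the alphabet: D, G, J, M, P, S, V → Y.
Column c: together with the column a always sums to 2; 6, 0, -7, -15, -24, -34, -45 → -57.
So the next line is 59  Y  -57.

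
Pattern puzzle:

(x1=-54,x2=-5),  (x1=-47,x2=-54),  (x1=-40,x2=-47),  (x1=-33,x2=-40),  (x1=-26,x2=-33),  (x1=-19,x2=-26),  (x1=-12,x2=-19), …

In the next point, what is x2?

X1: +7 each step, so -54, -47, -40, -33, -26, -19, -12 → -5.
X2: always the previous value of the x1; -5, -54, -47, -40, -33, -26, -19 → -12.

-12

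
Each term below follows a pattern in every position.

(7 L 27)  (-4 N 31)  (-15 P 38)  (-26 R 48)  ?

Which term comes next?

(-37 T 61)

First component: −11 each step, so 7, -4, -15, -26 → -37.
Letter: letters move forward 2 places in the alphabet; L, N, P, R → T.
Third component — differences are 4, 7, 10, … (increasing by 3 each time): 27, 31, 38, 48 → 61.
Combining the parts gives (-37 T 61).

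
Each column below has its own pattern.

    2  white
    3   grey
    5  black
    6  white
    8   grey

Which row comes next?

9  black

First component — alternating steps +1, +2, +1, +2, …: 2, 3, 5, 6, 8 → 9.
Shade: repeats white → grey → black; white, grey, black, white, grey → black.
Combining the parts gives 9  black.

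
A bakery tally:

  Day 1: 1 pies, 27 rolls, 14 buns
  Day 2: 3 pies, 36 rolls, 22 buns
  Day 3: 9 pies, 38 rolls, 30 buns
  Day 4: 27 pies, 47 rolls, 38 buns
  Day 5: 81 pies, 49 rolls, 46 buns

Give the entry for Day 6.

Pies: ×3 each step, so 1, 3, 9, 27, 81 → 243.
Rolls — alternating steps +9, +2, +9, +2, …: 27, 36, 38, 47, 49 → 58.
Buns: +8 each step, so 14, 22, 30, 38, 46 → 54.
Putting it together: 243 pies, 58 rolls, 54 buns.

243 pies, 58 rolls, 54 buns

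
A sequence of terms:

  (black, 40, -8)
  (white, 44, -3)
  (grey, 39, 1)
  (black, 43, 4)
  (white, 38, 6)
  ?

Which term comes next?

(grey, 42, 7)

Shade: repeats black → white → grey, so black, white, grey, black, white → grey.
Second slot: alternating steps +4, −5, +4, −5, …, so 40, 44, 39, 43, 38 → 42.
Third slot: -8, -3, 1, 4, 6 → 7 (differences are 5, 4, 3, … (decreasing by 1 each time)).
Combining the parts gives (grey, 42, 7).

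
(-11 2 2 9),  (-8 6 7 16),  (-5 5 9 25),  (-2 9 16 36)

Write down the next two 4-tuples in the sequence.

First coordinate: +3 each step; -11, -8, -5, -2 → 1 → 4.
Second coordinate goes 2, 6, 5, 9 → 8 → 12 (alternating steps +4, −1, +4, −1, …).
Third coordinate: each term is the sum of the two before it, so 2, 7, 9, 16 → 25 → 41.
Fourth coordinate: perfect squares: 3², 4², 5², …; 9, 16, 25, 36 → 49 → 64.
Putting the parts together: (1 8 25 49) and then (4 12 41 64).

(1 8 25 49), (4 12 41 64)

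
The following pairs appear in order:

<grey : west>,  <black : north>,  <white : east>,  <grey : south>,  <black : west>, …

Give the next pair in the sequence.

<white : north>

Shade: grey, black, white, grey, black → white (repeats grey → black → white).
Direction goes west, north, east, south, west → north (repeats west → north → east → south).
Putting it together: <white : north>.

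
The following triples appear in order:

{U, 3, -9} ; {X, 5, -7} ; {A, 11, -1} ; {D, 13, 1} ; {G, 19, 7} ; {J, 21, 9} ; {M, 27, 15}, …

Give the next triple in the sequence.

Letter: letters move forward 3 places in the alphabet, wrapping Z→A; U, X, A, D, G, J, M → P.
Second component: alternating steps +2, +6, +2, +6, …, so 3, 5, 11, 13, 19, 21, 27 → 29.
Third component: always 12 less than the second component; -9, -7, -1, 1, 7, 9, 15 → 17.
Combining the parts gives {P, 29, 17}.

{P, 29, 17}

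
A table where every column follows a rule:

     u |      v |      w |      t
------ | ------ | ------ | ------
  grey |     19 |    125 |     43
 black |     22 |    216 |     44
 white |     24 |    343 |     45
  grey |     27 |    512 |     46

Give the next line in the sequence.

Column u goes grey, black, white, grey → black (repeats grey → black → white).
Column v — alternating steps +3, +2, +3, +2, …: 19, 22, 24, 27 → 29.
Column w: perfect cubes: 5³, 6³, 7³, …; 125, 216, 343, 512 → 729.
For the column t, +1 each step: 43, 44, 45, 46 → 47.
Putting it together: black  29  729  47.

black  29  729  47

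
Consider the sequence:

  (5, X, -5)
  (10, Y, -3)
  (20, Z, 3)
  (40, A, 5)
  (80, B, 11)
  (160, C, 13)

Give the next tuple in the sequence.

For the first part, ×2 each step: 5, 10, 20, 40, 80, 160 → 320.
Letter: letters move forward 1 place in the alphabet, wrapping Z→A, so X, Y, Z, A, B, C → D.
Third part goes -5, -3, 3, 5, 11, 13 → 19 (alternating steps +2, +6, +2, +6, …).
Putting it together: (320, D, 19).

(320, D, 19)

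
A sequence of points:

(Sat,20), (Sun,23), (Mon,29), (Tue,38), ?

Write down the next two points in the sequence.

For the day, runs through the weekdays Mon→Sun: Sat, Sun, Mon, Tue → Wed → Thu.
Second entry: 20, 23, 29, 38 → 50 → 65 (differences are 3, 6, 9, … (increasing by 3 each time)).
So the next two points are (Wed,50) and (Thu,65).

(Wed,50), (Thu,65)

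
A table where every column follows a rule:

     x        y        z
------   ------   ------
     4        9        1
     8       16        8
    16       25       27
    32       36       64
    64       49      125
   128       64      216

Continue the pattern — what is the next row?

256  81  343

Column x goes 4, 8, 16, 32, 64, 128 → 256 (×2 each step).
For the column y, perfect squares: 3², 4², 5², …: 9, 16, 25, 36, 49, 64 → 81.
For the column z, perfect cubes: 1³, 2³, 3³, …: 1, 8, 27, 64, 125, 216 → 343.
Putting it together: 256  81  343.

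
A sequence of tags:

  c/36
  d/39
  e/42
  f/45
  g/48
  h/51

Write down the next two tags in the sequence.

Letter — letters move forward 1 place in the alphabet: c, d, e, f, g, h → i → j.
Second component: 36, 39, 42, 45, 48, 51 → 54 → 57 (+3 each step).
Putting the parts together: i/54 and then j/57.

i/54, j/57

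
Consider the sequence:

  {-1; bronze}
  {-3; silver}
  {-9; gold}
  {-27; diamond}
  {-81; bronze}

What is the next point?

{-243; silver}

First component — ×3 each step: -1, -3, -9, -27, -81 → -243.
For the rank, repeats bronze → silver → gold → diamond: bronze, silver, gold, diamond, bronze → silver.
So the next point is {-243; silver}.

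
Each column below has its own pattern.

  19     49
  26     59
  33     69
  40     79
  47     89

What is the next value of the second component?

Second component goes 49, 59, 69, 79, 89 → 99 (+10 each step).

99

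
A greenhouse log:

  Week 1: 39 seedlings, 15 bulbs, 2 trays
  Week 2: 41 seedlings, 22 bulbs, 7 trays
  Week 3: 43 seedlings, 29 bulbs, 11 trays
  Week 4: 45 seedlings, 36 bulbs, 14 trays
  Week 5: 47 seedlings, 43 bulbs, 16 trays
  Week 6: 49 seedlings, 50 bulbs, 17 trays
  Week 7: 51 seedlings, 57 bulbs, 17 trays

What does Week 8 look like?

53 seedlings, 64 bulbs, 16 trays

For the seedlings, +2 each step: 39, 41, 43, 45, 47, 49, 51 → 53.
Bulbs goes 15, 22, 29, 36, 43, 50, 57 → 64 (+7 each step).
For the trays, differences are 5, 4, 3, … (decreasing by 1 each time): 2, 7, 11, 14, 16, 17, 17 → 16.
Combining the parts gives 53 seedlings, 64 bulbs, 16 trays.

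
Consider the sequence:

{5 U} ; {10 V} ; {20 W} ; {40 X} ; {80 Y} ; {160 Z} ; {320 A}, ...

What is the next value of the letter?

First value — ×2 each step: 5, 10, 20, 40, 80, 160, 320 → 640.
Letter: letters move forward 1 place in the alphabet, wrapping Z→A, so U, V, W, X, Y, Z, A → B.

B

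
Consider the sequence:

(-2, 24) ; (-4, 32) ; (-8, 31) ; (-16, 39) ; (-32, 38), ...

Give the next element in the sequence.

For the first entry, ×2 each step: -2, -4, -8, -16, -32 → -64.
Second entry: alternating steps +8, −1, +8, −1, …; 24, 32, 31, 39, 38 → 46.
Putting it together: (-64, 46).

(-64, 46)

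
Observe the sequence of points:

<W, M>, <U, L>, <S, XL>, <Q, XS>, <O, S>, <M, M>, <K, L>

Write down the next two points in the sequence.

Letter: letters move back 2 places in the alphabet; W, U, S, Q, O, M, K → I → G.
Size — repeats M → L → XL → XS → S: M, L, XL, XS, S, M, L → XL → XS.
Putting the parts together: <I, XL> and then <G, XS>.

<I, XL>, <G, XS>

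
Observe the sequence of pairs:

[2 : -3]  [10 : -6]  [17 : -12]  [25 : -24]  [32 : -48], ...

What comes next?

For the first value, alternating steps +8, +7, +8, +7, …: 2, 10, 17, 25, 32 → 40.
Second value goes -3, -6, -12, -24, -48 → -96 (×2 each step).
Combining the parts gives [40 : -96].

[40 : -96]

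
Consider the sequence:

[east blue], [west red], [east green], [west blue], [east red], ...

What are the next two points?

For the direction, alternates east ↔ west: east, west, east, west, east → west → east.
Colour: blue, red, green, blue, red → green → blue (repeats blue → red → green).
Putting the parts together: [west green] and then [east blue].

[west green], [east blue]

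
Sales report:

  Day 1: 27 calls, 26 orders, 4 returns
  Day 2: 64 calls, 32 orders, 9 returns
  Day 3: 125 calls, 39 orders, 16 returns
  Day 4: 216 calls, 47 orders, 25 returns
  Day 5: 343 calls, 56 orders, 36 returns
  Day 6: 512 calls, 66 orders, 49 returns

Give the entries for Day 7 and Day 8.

Calls goes 27, 64, 125, 216, 343, 512 → 729 → 1000 (perfect cubes: 3³, 4³, 5³, …).
Orders — differences are 6, 7, 8, … (increasing by 1 each time): 26, 32, 39, 47, 56, 66 → 77 → 89.
Returns: 4, 9, 16, 25, 36, 49 → 64 → 81 (perfect squares: 2², 3², 4², …).
Putting the parts together: 729 calls, 77 orders, 64 returns and then 1000 calls, 89 orders, 81 returns.

729 calls, 77 orders, 64 returns; 1000 calls, 89 orders, 81 returns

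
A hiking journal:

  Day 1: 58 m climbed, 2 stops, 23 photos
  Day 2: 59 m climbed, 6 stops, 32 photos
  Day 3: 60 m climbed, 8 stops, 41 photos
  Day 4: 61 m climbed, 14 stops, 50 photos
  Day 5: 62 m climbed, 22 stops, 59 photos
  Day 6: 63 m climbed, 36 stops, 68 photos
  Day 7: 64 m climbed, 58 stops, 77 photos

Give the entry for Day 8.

65 m climbed, 94 stops, 86 photos

M climbed goes 58, 59, 60, 61, 62, 63, 64 → 65 (+1 each step).
Stops: each term is the sum of the two before it; 2, 6, 8, 14, 22, 36, 58 → 94.
Photos: 23, 32, 41, 50, 59, 68, 77 → 86 (+9 each step).
Putting it together: 65 m climbed, 94 stops, 86 photos.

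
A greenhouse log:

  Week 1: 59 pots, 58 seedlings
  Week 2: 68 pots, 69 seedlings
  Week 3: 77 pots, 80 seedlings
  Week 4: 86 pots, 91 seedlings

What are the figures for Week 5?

Pots goes 59, 68, 77, 86 → 95 (+9 each step).
Seedlings — +11 each step: 58, 69, 80, 91 → 102.
So the next row is 95 pots, 102 seedlings.

95 pots, 102 seedlings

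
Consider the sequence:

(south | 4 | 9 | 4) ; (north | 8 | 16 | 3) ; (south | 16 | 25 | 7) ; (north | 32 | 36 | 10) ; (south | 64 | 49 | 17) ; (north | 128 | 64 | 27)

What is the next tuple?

Direction goes south, north, south, north, south, north → south (alternates south ↔ north).
Second entry: 4, 8, 16, 32, 64, 128 → 256 (×2 each step).
Third entry goes 9, 16, 25, 36, 49, 64 → 81 (perfect squares: 3², 4², 5², …).
Fourth entry: each term is the sum of the two before it, so 4, 3, 7, 10, 17, 27 → 44.
So the next tuple is (south | 256 | 81 | 44).

(south | 256 | 81 | 44)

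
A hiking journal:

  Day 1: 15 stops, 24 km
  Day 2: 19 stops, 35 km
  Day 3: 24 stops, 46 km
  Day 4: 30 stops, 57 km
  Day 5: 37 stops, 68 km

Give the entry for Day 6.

Stops: 15, 19, 24, 30, 37 → 45 (differences are 4, 5, 6, … (increasing by 1 each time)).
For the km, +11 each step: 24, 35, 46, 57, 68 → 79.
Combining the parts gives 45 stops, 79 km.

45 stops, 79 km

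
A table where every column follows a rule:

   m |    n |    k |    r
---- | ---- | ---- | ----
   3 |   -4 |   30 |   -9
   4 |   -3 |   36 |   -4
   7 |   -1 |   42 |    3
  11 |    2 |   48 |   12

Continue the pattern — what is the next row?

18  6  54  23

Column m goes 3, 4, 7, 11 → 18 (each term is the sum of the two before it).
Column n: differences are 1, 2, 3, … (increasing by 1 each time); -4, -3, -1, 2 → 6.
Column k: +6 each step; 30, 36, 42, 48 → 54.
Column r goes -9, -4, 3, 12 → 23 (differences are 5, 7, 9, … (increasing by 2 each time)).
Putting it together: 18  6  54  23.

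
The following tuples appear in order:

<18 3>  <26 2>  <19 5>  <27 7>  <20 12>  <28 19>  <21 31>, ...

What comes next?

<29 50>

First component: alternating steps +8, −7, +8, −7, …; 18, 26, 19, 27, 20, 28, 21 → 29.
Second component: each term is the sum of the two before it, so 3, 2, 5, 7, 12, 19, 31 → 50.
So the next tuple is <29 50>.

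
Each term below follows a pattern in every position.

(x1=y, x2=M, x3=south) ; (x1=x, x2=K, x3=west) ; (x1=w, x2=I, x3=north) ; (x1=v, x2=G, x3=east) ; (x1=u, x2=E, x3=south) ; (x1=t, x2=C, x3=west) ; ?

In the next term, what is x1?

s

For the x1, letters move back 1 place in the alphabet: y, x, w, v, u, t → s.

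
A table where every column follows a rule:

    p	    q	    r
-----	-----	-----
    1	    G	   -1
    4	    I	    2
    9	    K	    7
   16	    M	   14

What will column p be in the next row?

Column p: 1, 4, 9, 16 → 25 (differences are 3, 5, 7, … (increasing by 2 each time)).

25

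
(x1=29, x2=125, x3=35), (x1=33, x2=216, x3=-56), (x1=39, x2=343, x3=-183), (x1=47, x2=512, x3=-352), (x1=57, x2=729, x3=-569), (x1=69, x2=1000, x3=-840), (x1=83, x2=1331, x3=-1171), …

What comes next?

(x1=99, x2=1728, x3=-1568)

X1 — differences are 4, 6, 8, … (increasing by 2 each time): 29, 33, 39, 47, 57, 69, 83 → 99.
X2 — perfect cubes: 5³, 6³, 7³, …: 125, 216, 343, 512, 729, 1000, 1331 → 1728.
X3: together with the x2 always sums to 160; 35, -56, -183, -352, -569, -840, -1171 → -1568.
Putting it together: (x1=99, x2=1728, x3=-1568).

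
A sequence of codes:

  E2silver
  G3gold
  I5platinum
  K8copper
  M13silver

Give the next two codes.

Letter: letters move forward 2 places in the alphabet, so E, G, I, K, M → O → Q.
Second component: each term is the sum of the two before it, so 2, 3, 5, 8, 13 → 21 → 34.
Metal: repeats silver → gold → platinum → copper, so silver, gold, platinum, copper, silver → gold → platinum.
Putting the parts together: O21gold and then Q34platinum.

O21gold then Q34platinum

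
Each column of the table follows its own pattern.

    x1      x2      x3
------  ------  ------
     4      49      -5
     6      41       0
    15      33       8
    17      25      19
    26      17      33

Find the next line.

28  9  50

Column x1 — alternating steps +2, +9, +2, +9, …: 4, 6, 15, 17, 26 → 28.
Column x2 goes 49, 41, 33, 25, 17 → 9 (−8 each step).
Column x3 — differences are 5, 8, 11, … (increasing by 3 each time): -5, 0, 8, 19, 33 → 50.
Combining the parts gives 28  9  50.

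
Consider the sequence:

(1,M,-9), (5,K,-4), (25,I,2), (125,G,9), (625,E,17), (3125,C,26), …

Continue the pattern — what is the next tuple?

(15625,A,36)

First slot goes 1, 5, 25, 125, 625, 3125 → 15625 (×5 each step).
Letter: letters move back 2 places in the alphabet, so M, K, I, G, E, C → A.
Third slot goes -9, -4, 2, 9, 17, 26 → 36 (differences are 5, 6, 7, … (increasing by 1 each time)).
So the next tuple is (15625,A,36).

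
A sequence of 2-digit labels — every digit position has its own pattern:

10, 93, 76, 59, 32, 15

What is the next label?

First digit: −2 each step, mod 10; 1, 9, 7, 5, 3, 1 → 9.
Second digit: 0, 3, 6, 9, 2, 5 → 8 (+3 each step, mod 10).
So the next label is 98.

98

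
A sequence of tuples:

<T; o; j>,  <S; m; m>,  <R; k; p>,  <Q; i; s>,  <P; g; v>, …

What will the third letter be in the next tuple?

Third letter: letters move forward 3 places in the alphabet; j, m, p, s, v → y.

y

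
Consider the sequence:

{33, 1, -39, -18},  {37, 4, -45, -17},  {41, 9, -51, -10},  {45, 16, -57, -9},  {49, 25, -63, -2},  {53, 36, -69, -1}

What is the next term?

{57, 49, -75, 6}

First coordinate goes 33, 37, 41, 45, 49, 53 → 57 (+4 each step).
Second coordinate: perfect squares: 1², 2², 3², …, so 1, 4, 9, 16, 25, 36 → 49.
Third coordinate goes -39, -45, -51, -57, -63, -69 → -75 (−6 each step).
Fourth coordinate — alternating steps +1, +7, +1, +7, …: -18, -17, -10, -9, -2, -1 → 6.
Putting it together: {57, 49, -75, 6}.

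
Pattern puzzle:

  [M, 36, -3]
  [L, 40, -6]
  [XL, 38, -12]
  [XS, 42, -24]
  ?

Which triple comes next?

[S, 40, -48]

For the size, runs through clothing sizes XS→XL: M, L, XL, XS → S.
For the second entry, alternating steps +4, −2, +4, −2, …: 36, 40, 38, 42 → 40.
Third entry goes -3, -6, -12, -24 → -48 (×2 each step).
So the next triple is [S, 40, -48].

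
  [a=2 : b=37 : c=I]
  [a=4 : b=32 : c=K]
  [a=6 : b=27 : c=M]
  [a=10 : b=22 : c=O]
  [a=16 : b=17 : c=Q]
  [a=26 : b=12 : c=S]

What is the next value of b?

7

For the b, −5 each step: 37, 32, 27, 22, 17, 12 → 7.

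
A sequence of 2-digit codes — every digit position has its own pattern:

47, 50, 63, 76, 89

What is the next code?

First digit goes 4, 5, 6, 7, 8 → 9 (+1 each step, mod 10).
Second digit: +3 each step, mod 10, so 7, 0, 3, 6, 9 → 2.
So the next code is 92.

92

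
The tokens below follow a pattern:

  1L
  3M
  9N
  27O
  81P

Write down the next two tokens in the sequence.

243Q, 729R

First component goes 1, 3, 9, 27, 81 → 243 → 729 (×3 each step).
Letter goes L, M, N, O, P → Q → R (letters move forward 1 place in the alphabet).
Putting the parts together: 243Q and then 729R.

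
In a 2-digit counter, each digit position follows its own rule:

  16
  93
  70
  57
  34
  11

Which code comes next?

First digit: −2 each step, mod 10; 1, 9, 7, 5, 3, 1 → 9.
Second digit goes 6, 3, 0, 7, 4, 1 → 8 (−3 each step, mod 10).
Combining the parts gives 98.

98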